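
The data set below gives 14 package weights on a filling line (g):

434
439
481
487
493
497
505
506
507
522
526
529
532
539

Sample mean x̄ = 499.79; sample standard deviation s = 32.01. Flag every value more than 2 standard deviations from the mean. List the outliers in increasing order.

434

Cutoffs at x̄ ± 2s: 499.79 ± 2·32.01 = [435.77, 563.81].
434: z = -2.06, |z| > 2 → outlier.
Every other value lies within [435.77, 563.81].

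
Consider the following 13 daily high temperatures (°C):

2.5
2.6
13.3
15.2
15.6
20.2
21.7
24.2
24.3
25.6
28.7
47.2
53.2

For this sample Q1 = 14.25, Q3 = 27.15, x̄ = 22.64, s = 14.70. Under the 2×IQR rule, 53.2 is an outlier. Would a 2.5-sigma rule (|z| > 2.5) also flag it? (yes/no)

no

z = (53.2 − 22.64) / 14.70 = 2.08.
|z| = 2.08 ≤ 2.5.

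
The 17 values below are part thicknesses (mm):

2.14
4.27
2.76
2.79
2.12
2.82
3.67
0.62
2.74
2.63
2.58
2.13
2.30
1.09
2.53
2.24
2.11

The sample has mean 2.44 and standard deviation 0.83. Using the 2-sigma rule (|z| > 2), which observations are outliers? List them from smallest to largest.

Cutoffs at x̄ ± 2s: 2.44 ± 2·0.83 = [0.78, 4.10].
0.62: z = -2.19, |z| > 2 → outlier.
4.27: z = 2.20, |z| > 2 → outlier.
Every other value lies within [0.78, 4.10].

0.62, 4.27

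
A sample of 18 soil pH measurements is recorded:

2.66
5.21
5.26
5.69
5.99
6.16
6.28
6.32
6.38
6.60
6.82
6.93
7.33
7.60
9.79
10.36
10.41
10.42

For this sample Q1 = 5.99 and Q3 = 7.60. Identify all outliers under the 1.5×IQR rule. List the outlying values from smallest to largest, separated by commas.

2.66, 10.36, 10.41, 10.42

IQR = Q3 − Q1 = 7.60 − 5.99 = 1.61.
Lower fence = Q1 − 1.5·IQR = 5.99 − 2.415 = 3.575.
Upper fence = Q3 + 1.5·IQR = 7.60 + 2.415 = 10.015.
2.66 < 3.575 → outlier.
10.36 > 10.015 → outlier.
10.41 > 10.015 → outlier.
10.42 > 10.015 → outlier.
All remaining values lie within [3.575, 10.015].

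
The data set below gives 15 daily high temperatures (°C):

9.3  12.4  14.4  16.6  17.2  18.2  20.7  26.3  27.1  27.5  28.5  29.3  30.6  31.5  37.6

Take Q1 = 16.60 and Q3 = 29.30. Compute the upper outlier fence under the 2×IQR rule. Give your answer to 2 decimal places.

IQR = Q3 − Q1 = 29.30 − 16.60 = 12.70.
Lower fence = Q1 − 2·IQR = 16.60 − 25.40 = -8.80.
Upper fence = Q3 + 2·IQR = 29.30 + 25.40 = 54.70.

54.70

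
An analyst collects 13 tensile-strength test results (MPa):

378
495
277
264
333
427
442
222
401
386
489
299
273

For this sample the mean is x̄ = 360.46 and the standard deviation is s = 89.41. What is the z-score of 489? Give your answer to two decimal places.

1.44

z = (489 − 360.46) / 89.41 = 1.44.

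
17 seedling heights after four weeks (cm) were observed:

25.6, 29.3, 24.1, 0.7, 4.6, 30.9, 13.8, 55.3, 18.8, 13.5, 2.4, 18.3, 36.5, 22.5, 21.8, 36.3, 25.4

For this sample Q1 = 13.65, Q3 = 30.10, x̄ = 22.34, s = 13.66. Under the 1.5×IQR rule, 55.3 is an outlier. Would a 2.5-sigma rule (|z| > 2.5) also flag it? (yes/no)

no

z = (55.3 − 22.34) / 13.66 = 2.41.
|z| = 2.41 ≤ 2.5.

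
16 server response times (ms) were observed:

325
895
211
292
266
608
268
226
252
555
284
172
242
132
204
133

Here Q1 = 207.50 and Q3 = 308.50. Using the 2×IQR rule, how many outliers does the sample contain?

IQR = 101.00; fences at 207.50 − 202.00 = 5.50 and 308.50 + 202.00 = 510.50.
Outside the cutoffs: 555, 608, 895.

3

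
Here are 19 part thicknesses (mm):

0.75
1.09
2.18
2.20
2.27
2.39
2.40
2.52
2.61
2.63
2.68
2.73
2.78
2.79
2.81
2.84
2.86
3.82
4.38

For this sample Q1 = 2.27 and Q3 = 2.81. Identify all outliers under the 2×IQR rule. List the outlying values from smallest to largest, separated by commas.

0.75, 1.09, 4.38

IQR = Q3 − Q1 = 2.81 − 2.27 = 0.54.
Lower fence = Q1 − 2·IQR = 2.27 − 1.08 = 1.19.
Upper fence = Q3 + 2·IQR = 2.81 + 1.08 = 3.89.
0.75 < 1.19 → outlier.
1.09 < 1.19 → outlier.
4.38 > 3.89 → outlier.
All remaining values lie within [1.19, 3.89].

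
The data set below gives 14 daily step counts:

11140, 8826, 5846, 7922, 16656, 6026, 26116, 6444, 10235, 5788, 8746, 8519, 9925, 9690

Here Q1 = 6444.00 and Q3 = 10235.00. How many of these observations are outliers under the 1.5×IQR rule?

2

IQR = 3791.00; fences at 6444.00 − 5686.50 = 757.50 and 10235.00 + 5686.50 = 15921.50.
Outside the cutoffs: 16656, 26116.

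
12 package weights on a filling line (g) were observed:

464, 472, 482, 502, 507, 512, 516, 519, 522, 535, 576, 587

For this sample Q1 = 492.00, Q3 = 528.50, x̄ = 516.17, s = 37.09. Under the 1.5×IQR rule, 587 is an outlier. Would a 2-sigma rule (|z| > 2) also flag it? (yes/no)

z = (587 − 516.17) / 37.09 = 1.91.
|z| = 1.91 ≤ 2.

no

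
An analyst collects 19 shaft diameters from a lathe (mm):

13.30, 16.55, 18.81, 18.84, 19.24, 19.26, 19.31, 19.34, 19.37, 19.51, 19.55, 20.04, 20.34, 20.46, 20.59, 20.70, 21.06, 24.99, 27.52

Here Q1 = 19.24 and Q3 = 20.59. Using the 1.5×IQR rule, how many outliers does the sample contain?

4

IQR = 1.35; fences at 19.24 − 2.025 = 17.215 and 20.59 + 2.025 = 22.615.
Outside the cutoffs: 13.30, 16.55, 24.99, 27.52.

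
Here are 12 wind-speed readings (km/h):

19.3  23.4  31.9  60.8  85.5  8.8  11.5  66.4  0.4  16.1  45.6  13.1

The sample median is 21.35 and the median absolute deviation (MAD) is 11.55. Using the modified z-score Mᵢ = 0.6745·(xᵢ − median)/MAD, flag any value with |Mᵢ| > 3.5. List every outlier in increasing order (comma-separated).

|Mᵢ| > 3.5 ⇔ |xᵢ − 21.35| > 3.5·11.55/0.6745 = 59.93.
So outliers lie outside [-38.58, 81.28].
85.5: M = 3.75 → outlier.

85.5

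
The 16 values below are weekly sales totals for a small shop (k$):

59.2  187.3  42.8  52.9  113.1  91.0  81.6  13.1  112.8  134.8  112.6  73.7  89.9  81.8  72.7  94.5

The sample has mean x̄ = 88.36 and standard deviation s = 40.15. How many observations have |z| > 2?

Cutoffs: x̄ ± 2s = [8.06, 168.66].
Outside the cutoffs: 187.3.

1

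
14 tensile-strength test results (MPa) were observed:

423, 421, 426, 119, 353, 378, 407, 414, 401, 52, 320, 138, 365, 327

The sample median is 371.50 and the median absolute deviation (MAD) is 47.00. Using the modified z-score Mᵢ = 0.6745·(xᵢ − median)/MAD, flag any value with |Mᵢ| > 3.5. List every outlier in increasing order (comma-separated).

52, 119

|Mᵢ| > 3.5 ⇔ |xᵢ − 371.50| > 3.5·47.00/0.6745 = 243.88.
So outliers lie outside [127.62, 615.38].
52: M = -4.59 → outlier.
119: M = -3.62 → outlier.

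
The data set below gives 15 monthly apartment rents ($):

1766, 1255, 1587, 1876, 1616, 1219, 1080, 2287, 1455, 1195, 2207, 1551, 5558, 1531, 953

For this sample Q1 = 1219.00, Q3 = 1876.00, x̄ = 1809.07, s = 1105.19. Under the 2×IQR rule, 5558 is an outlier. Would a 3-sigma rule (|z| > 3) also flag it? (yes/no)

z = (5558 − 1809.07) / 1105.19 = 3.39.
|z| = 3.39 > 3.

yes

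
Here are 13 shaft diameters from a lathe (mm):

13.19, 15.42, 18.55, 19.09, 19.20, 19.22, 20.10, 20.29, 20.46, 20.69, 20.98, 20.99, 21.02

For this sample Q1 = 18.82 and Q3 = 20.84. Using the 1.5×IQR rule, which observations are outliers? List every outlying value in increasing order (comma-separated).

13.19, 15.42

IQR = Q3 − Q1 = 20.84 − 18.82 = 2.02.
Lower fence = Q1 − 1.5·IQR = 18.82 − 3.03 = 15.79.
Upper fence = Q3 + 1.5·IQR = 20.84 + 3.03 = 23.87.
13.19 < 15.79 → outlier.
15.42 < 15.79 → outlier.
All remaining values lie within [15.79, 23.87].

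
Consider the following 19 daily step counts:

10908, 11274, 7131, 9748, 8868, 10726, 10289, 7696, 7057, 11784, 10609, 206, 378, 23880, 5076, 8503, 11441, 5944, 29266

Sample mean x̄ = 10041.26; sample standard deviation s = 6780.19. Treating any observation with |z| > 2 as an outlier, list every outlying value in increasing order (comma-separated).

Cutoffs at x̄ ± 2s: 10041.26 ± 2·6780.19 = [-3519.12, 23601.64].
23880: z = 2.04, |z| > 2 → outlier.
29266: z = 2.84, |z| > 2 → outlier.
Every other value lies within [-3519.12, 23601.64].

23880, 29266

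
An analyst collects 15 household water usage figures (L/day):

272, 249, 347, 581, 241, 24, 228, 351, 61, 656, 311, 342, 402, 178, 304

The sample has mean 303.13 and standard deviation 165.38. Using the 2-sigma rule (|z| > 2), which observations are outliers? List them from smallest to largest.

Cutoffs at x̄ ± 2s: 303.13 ± 2·165.38 = [-27.63, 633.89].
656: z = 2.13, |z| > 2 → outlier.
Every other value lies within [-27.63, 633.89].

656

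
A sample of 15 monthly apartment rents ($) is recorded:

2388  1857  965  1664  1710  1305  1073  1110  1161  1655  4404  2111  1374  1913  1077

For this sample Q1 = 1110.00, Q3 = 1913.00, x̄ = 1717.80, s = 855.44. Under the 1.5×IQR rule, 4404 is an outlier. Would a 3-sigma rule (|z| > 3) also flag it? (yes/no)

yes

z = (4404 − 1717.80) / 855.44 = 3.14.
|z| = 3.14 > 3.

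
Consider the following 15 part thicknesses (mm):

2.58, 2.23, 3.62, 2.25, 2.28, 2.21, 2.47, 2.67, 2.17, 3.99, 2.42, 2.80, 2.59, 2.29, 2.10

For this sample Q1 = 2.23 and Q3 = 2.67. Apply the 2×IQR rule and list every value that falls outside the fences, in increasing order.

3.62, 3.99

IQR = Q3 − Q1 = 2.67 − 2.23 = 0.44.
Lower fence = Q1 − 2·IQR = 2.23 − 0.88 = 1.35.
Upper fence = Q3 + 2·IQR = 2.67 + 0.88 = 3.55.
3.62 > 3.55 → outlier.
3.99 > 3.55 → outlier.
All remaining values lie within [1.35, 3.55].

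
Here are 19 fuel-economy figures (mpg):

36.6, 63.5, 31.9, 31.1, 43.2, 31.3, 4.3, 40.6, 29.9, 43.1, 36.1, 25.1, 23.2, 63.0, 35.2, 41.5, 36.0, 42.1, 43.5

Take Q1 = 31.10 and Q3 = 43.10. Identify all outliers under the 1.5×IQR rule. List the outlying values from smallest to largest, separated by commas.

4.3, 63.0, 63.5

IQR = Q3 − Q1 = 43.10 − 31.10 = 12.00.
Lower fence = Q1 − 1.5·IQR = 31.10 − 18.00 = 13.10.
Upper fence = Q3 + 1.5·IQR = 43.10 + 18.00 = 61.10.
4.3 < 13.10 → outlier.
63.0 > 61.10 → outlier.
63.5 > 61.10 → outlier.
All remaining values lie within [13.10, 61.10].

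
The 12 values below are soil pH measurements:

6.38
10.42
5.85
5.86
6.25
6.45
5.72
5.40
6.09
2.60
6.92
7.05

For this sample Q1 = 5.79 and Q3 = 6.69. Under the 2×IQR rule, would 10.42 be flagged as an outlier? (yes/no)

IQR = Q3 − Q1 = 6.69 − 5.79 = 0.90.
Lower fence = Q1 − 2·IQR = 5.79 − 1.80 = 3.99.
Upper fence = Q3 + 2·IQR = 6.69 + 1.80 = 8.49.
10.42 lies above the upper fence.

yes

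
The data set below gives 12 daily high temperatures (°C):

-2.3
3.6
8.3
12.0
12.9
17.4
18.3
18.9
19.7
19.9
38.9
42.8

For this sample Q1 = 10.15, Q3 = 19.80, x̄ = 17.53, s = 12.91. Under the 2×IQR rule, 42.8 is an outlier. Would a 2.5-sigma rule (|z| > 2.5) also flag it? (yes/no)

no

z = (42.8 − 17.53) / 12.91 = 1.96.
|z| = 1.96 ≤ 2.5.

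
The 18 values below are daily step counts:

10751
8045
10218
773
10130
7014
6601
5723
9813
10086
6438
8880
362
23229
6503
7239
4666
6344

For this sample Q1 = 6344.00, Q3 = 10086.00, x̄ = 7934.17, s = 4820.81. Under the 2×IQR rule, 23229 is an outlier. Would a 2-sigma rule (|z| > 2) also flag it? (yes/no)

z = (23229 − 7934.17) / 4820.81 = 3.17.
|z| = 3.17 > 2.

yes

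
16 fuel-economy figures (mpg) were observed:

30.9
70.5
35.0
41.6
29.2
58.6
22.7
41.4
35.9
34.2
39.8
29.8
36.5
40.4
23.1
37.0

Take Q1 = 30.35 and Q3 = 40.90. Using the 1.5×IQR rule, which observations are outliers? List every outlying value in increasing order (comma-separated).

58.6, 70.5

IQR = Q3 − Q1 = 40.90 − 30.35 = 10.55.
Lower fence = Q1 − 1.5·IQR = 30.35 − 15.825 = 14.525.
Upper fence = Q3 + 1.5·IQR = 40.90 + 15.825 = 56.725.
58.6 > 56.725 → outlier.
70.5 > 56.725 → outlier.
All remaining values lie within [14.525, 56.725].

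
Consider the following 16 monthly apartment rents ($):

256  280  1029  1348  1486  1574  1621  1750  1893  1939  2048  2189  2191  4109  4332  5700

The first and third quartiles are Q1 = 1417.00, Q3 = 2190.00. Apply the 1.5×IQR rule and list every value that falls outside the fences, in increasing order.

IQR = Q3 − Q1 = 2190.00 − 1417.00 = 773.00.
Lower fence = Q1 − 1.5·IQR = 1417.00 − 1159.50 = 257.50.
Upper fence = Q3 + 1.5·IQR = 2190.00 + 1159.50 = 3349.50.
256 < 257.50 → outlier.
4109 > 3349.50 → outlier.
4332 > 3349.50 → outlier.
5700 > 3349.50 → outlier.
All remaining values lie within [257.50, 3349.50].

256, 4109, 4332, 5700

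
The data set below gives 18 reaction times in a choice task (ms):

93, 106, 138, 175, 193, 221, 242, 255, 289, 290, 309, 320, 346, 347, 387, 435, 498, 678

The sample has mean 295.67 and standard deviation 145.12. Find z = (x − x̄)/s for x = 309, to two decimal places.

0.09

z = (309 − 295.67) / 145.12 = 0.09.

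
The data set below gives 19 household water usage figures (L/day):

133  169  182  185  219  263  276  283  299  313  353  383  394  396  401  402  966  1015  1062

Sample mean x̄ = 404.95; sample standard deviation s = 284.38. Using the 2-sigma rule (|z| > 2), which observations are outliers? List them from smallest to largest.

1015, 1062

Cutoffs at x̄ ± 2s: 404.95 ± 2·284.38 = [-163.81, 973.71].
1015: z = 2.15, |z| > 2 → outlier.
1062: z = 2.31, |z| > 2 → outlier.
Every other value lies within [-163.81, 973.71].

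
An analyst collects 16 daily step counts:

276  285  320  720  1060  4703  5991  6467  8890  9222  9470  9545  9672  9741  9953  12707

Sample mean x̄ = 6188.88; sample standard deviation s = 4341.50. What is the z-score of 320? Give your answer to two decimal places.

-1.35

z = (320 − 6188.88) / 4341.50 = -1.35.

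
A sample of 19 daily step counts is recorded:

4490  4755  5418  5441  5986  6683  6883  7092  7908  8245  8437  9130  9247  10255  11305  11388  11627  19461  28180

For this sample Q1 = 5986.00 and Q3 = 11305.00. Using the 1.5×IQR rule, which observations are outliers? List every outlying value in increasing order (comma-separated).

19461, 28180

IQR = Q3 − Q1 = 11305.00 − 5986.00 = 5319.00.
Lower fence = Q1 − 1.5·IQR = 5986.00 − 7978.50 = -1992.50.
Upper fence = Q3 + 1.5·IQR = 11305.00 + 7978.50 = 19283.50.
19461 > 19283.50 → outlier.
28180 > 19283.50 → outlier.
All remaining values lie within [-1992.50, 19283.50].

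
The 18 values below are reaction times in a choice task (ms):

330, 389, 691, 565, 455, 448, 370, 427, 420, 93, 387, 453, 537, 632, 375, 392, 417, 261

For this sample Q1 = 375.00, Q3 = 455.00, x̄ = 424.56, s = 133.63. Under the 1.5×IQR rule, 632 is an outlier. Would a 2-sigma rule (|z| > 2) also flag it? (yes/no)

z = (632 − 424.56) / 133.63 = 1.55.
|z| = 1.55 ≤ 2.

no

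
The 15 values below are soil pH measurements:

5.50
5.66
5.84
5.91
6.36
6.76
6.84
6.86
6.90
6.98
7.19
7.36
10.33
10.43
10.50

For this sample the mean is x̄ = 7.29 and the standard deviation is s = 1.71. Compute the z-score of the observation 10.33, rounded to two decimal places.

1.78

z = (10.33 − 7.29) / 1.71 = 1.78.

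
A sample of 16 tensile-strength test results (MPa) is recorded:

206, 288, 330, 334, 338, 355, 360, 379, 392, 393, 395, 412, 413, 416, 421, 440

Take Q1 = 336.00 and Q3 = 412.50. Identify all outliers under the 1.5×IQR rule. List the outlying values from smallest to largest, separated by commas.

IQR = Q3 − Q1 = 412.50 − 336.00 = 76.50.
Lower fence = Q1 − 1.5·IQR = 336.00 − 114.75 = 221.25.
Upper fence = Q3 + 1.5·IQR = 412.50 + 114.75 = 527.25.
206 < 221.25 → outlier.
All remaining values lie within [221.25, 527.25].

206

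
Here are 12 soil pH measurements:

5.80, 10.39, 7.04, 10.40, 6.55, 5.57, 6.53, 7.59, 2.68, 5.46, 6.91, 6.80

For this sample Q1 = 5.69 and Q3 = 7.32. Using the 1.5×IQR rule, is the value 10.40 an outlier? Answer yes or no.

IQR = Q3 − Q1 = 7.32 − 5.69 = 1.63.
Lower fence = Q1 − 1.5·IQR = 5.69 − 2.445 = 3.245.
Upper fence = Q3 + 1.5·IQR = 7.32 + 2.445 = 9.765.
10.40 lies above the upper fence.

yes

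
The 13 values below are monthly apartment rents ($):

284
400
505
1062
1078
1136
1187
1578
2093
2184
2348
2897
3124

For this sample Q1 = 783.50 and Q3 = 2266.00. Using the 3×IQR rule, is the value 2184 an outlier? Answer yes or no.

IQR = Q3 − Q1 = 2266.00 − 783.50 = 1482.50.
Lower fence = Q1 − 3·IQR = 783.50 − 4447.50 = -3664.00.
Upper fence = Q3 + 3·IQR = 2266.00 + 4447.50 = 6713.50.
2184 lies within [-3664.00, 6713.50].

no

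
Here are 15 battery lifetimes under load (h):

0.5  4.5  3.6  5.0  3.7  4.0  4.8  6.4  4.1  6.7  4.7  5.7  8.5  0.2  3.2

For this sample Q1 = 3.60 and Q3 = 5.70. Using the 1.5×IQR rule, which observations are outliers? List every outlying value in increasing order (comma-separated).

0.2

IQR = Q3 − Q1 = 5.70 − 3.60 = 2.10.
Lower fence = Q1 − 1.5·IQR = 3.60 − 3.15 = 0.45.
Upper fence = Q3 + 1.5·IQR = 5.70 + 3.15 = 8.85.
0.2 < 0.45 → outlier.
All remaining values lie within [0.45, 8.85].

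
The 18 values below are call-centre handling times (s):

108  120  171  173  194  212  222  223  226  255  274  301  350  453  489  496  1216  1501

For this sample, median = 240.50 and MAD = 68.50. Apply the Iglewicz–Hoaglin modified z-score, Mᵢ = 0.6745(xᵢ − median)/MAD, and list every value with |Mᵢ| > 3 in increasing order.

1216, 1501

|Mᵢ| > 3 ⇔ |xᵢ − 240.50| > 3·68.50/0.6745 = 304.67.
So outliers lie outside [-64.17, 545.17].
1216: M = 9.61 → outlier.
1501: M = 12.41 → outlier.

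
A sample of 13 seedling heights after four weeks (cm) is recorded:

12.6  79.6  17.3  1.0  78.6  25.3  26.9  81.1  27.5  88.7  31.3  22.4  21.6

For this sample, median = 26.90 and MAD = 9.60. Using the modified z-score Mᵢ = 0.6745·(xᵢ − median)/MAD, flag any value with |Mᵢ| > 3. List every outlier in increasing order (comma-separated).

78.6, 79.6, 81.1, 88.7

|Mᵢ| > 3 ⇔ |xᵢ − 26.90| > 3·9.60/0.6745 = 42.70.
So outliers lie outside [-15.80, 69.60].
78.6: M = 3.63 → outlier.
79.6: M = 3.70 → outlier.
81.1: M = 3.81 → outlier.
88.7: M = 4.34 → outlier.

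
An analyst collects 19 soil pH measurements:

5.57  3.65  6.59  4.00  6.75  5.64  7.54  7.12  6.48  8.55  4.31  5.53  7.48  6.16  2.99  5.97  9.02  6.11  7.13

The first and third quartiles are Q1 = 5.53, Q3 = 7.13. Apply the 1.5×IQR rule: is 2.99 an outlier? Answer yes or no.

yes

IQR = Q3 − Q1 = 7.13 − 5.53 = 1.60.
Lower fence = Q1 − 1.5·IQR = 5.53 − 2.40 = 3.13.
Upper fence = Q3 + 1.5·IQR = 7.13 + 2.40 = 9.53.
2.99 lies below the lower fence.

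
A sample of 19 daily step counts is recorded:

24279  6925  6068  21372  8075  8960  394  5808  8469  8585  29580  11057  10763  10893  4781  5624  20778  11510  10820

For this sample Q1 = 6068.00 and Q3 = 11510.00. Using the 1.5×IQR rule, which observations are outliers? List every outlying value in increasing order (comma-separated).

IQR = Q3 − Q1 = 11510.00 − 6068.00 = 5442.00.
Lower fence = Q1 − 1.5·IQR = 6068.00 − 8163.00 = -2095.00.
Upper fence = Q3 + 1.5·IQR = 11510.00 + 8163.00 = 19673.00.
20778 > 19673.00 → outlier.
21372 > 19673.00 → outlier.
24279 > 19673.00 → outlier.
29580 > 19673.00 → outlier.
All remaining values lie within [-2095.00, 19673.00].

20778, 21372, 24279, 29580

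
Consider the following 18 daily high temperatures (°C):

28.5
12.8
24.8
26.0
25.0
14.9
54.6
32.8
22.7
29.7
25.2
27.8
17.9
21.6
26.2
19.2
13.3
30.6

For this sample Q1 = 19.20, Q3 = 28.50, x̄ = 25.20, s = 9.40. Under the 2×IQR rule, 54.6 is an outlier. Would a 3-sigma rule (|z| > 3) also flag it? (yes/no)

yes

z = (54.6 − 25.20) / 9.40 = 3.13.
|z| = 3.13 > 3.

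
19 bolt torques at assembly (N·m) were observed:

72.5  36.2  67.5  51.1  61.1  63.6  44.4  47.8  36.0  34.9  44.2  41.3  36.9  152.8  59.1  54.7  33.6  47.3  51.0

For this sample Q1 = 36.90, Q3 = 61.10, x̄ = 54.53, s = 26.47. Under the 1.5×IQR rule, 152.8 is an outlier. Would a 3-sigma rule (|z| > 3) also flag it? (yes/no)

yes

z = (152.8 − 54.53) / 26.47 = 3.71.
|z| = 3.71 > 3.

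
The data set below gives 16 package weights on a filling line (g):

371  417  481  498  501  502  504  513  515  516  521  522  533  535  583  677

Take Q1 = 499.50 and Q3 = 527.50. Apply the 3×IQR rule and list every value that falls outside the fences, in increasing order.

IQR = Q3 − Q1 = 527.50 − 499.50 = 28.00.
Lower fence = Q1 − 3·IQR = 499.50 − 84.00 = 415.50.
Upper fence = Q3 + 3·IQR = 527.50 + 84.00 = 611.50.
371 < 415.50 → outlier.
677 > 611.50 → outlier.
All remaining values lie within [415.50, 611.50].

371, 677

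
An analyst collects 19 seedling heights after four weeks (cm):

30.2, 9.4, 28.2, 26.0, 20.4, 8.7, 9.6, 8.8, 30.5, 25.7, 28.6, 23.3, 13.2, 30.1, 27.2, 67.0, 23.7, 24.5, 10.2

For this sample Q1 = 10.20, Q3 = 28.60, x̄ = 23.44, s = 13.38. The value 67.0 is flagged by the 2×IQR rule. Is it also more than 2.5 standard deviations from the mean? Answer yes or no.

z = (67.0 − 23.44) / 13.38 = 3.26.
|z| = 3.26 > 2.5.

yes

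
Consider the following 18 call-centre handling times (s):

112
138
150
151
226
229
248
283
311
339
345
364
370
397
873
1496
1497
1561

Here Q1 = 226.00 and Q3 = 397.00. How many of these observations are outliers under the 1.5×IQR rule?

4

IQR = 171.00; fences at 226.00 − 256.50 = -30.50 and 397.00 + 256.50 = 653.50.
Outside the cutoffs: 873, 1496, 1497, 1561.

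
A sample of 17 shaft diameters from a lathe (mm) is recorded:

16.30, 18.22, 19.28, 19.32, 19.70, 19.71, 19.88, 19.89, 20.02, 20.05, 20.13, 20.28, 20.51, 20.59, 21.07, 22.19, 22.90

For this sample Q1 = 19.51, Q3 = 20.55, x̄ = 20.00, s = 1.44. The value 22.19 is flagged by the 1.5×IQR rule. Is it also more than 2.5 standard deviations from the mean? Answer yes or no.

z = (22.19 − 20.00) / 1.44 = 1.52.
|z| = 1.52 ≤ 2.5.

no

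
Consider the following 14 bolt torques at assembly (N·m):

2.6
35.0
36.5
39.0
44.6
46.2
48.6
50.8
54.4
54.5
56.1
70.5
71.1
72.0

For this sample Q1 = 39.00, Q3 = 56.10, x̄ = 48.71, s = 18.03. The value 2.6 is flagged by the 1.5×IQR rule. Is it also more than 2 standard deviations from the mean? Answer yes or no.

yes

z = (2.6 − 48.71) / 18.03 = -2.56.
|z| = 2.56 > 2.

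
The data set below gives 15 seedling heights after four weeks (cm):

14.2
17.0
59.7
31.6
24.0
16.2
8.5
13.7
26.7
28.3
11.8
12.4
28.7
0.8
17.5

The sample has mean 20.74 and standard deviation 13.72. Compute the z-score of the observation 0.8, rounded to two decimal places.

z = (0.8 − 20.74) / 13.72 = -1.45.

-1.45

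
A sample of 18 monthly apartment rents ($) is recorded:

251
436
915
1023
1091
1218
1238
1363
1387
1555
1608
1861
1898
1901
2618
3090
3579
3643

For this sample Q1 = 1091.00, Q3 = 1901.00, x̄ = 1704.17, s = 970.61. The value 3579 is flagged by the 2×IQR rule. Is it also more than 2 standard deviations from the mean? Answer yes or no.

z = (3579 − 1704.17) / 970.61 = 1.93.
|z| = 1.93 ≤ 2.

no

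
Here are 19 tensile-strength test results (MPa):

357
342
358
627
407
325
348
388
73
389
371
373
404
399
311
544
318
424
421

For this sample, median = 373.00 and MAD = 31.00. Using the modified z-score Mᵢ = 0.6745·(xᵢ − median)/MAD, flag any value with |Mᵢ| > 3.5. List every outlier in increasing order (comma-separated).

|Mᵢ| > 3.5 ⇔ |xᵢ − 373.00| > 3.5·31.00/0.6745 = 160.86.
So outliers lie outside [212.14, 533.86].
73: M = -6.53 → outlier.
544: M = 3.72 → outlier.
627: M = 5.53 → outlier.

73, 544, 627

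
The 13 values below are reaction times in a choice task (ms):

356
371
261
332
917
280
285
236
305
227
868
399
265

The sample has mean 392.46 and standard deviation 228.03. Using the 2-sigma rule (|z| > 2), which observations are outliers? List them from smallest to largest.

Cutoffs at x̄ ± 2s: 392.46 ± 2·228.03 = [-63.60, 848.52].
868: z = 2.09, |z| > 2 → outlier.
917: z = 2.30, |z| > 2 → outlier.
Every other value lies within [-63.60, 848.52].

868, 917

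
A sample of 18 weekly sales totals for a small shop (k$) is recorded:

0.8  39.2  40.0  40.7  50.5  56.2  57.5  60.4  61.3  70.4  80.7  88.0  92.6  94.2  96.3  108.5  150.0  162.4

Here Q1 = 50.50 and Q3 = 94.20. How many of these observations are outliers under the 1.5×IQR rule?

IQR = 43.70; fences at 50.50 − 65.55 = -15.05 and 94.20 + 65.55 = 159.75.
Outside the cutoffs: 162.4.

1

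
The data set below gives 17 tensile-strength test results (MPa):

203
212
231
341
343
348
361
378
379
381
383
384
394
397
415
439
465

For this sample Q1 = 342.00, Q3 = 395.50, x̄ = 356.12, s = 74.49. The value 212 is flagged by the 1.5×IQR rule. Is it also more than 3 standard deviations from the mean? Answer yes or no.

no

z = (212 − 356.12) / 74.49 = -1.93.
|z| = 1.93 ≤ 3.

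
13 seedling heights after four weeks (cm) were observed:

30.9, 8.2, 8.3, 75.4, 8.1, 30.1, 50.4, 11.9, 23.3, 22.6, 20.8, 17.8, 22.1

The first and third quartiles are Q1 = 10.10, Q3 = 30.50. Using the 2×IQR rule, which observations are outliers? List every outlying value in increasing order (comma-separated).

75.4

IQR = Q3 − Q1 = 30.50 − 10.10 = 20.40.
Lower fence = Q1 − 2·IQR = 10.10 − 40.80 = -30.70.
Upper fence = Q3 + 2·IQR = 30.50 + 40.80 = 71.30.
75.4 > 71.30 → outlier.
All remaining values lie within [-30.70, 71.30].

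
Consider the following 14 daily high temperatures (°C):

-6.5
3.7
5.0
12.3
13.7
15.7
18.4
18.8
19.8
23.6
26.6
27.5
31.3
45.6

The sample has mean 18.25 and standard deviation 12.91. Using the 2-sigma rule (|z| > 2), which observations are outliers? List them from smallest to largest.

Cutoffs at x̄ ± 2s: 18.25 ± 2·12.91 = [-7.57, 44.07].
45.6: z = 2.12, |z| > 2 → outlier.
Every other value lies within [-7.57, 44.07].

45.6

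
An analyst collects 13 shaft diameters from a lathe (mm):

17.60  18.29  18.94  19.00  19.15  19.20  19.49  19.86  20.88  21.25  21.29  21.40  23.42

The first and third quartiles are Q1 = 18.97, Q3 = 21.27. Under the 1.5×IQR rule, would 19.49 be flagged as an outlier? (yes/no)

no

IQR = Q3 − Q1 = 21.27 − 18.97 = 2.30.
Lower fence = Q1 − 1.5·IQR = 18.97 − 3.45 = 15.52.
Upper fence = Q3 + 1.5·IQR = 21.27 + 3.45 = 24.72.
19.49 lies within [15.52, 24.72].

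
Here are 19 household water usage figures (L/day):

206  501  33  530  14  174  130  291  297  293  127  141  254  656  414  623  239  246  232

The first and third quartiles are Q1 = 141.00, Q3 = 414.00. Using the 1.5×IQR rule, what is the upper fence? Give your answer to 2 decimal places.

IQR = Q3 − Q1 = 414.00 − 141.00 = 273.00.
Lower fence = Q1 − 1.5·IQR = 141.00 − 409.50 = -268.50.
Upper fence = Q3 + 1.5·IQR = 414.00 + 409.50 = 823.50.

823.50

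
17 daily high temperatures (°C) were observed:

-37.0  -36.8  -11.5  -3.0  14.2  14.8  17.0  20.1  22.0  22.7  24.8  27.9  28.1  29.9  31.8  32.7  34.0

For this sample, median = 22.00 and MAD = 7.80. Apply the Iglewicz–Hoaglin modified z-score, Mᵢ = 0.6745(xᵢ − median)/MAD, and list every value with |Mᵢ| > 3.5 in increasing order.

|Mᵢ| > 3.5 ⇔ |xᵢ − 22.00| > 3.5·7.80/0.6745 = 40.47.
So outliers lie outside [-18.47, 62.47].
-37.0: M = -5.10 → outlier.
-36.8: M = -5.08 → outlier.

-37.0, -36.8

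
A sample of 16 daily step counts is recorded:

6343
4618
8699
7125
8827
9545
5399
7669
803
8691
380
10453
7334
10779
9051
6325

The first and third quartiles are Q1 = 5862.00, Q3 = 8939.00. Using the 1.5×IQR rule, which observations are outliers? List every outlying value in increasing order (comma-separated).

380, 803

IQR = Q3 − Q1 = 8939.00 − 5862.00 = 3077.00.
Lower fence = Q1 − 1.5·IQR = 5862.00 − 4615.50 = 1246.50.
Upper fence = Q3 + 1.5·IQR = 8939.00 + 4615.50 = 13554.50.
380 < 1246.50 → outlier.
803 < 1246.50 → outlier.
All remaining values lie within [1246.50, 13554.50].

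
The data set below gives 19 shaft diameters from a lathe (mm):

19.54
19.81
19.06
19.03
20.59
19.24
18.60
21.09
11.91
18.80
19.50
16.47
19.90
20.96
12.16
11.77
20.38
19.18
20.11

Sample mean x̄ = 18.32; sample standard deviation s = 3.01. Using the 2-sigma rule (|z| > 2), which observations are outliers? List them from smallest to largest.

11.77, 11.91, 12.16

Cutoffs at x̄ ± 2s: 18.32 ± 2·3.01 = [12.30, 24.34].
11.77: z = -2.18, |z| > 2 → outlier.
11.91: z = -2.13, |z| > 2 → outlier.
12.16: z = -2.05, |z| > 2 → outlier.
Every other value lies within [12.30, 24.34].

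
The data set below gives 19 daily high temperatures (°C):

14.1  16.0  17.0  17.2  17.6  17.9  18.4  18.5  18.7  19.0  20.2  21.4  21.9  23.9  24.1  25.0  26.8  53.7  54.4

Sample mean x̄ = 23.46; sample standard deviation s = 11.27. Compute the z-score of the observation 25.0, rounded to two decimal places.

z = (25.0 − 23.46) / 11.27 = 0.14.

0.14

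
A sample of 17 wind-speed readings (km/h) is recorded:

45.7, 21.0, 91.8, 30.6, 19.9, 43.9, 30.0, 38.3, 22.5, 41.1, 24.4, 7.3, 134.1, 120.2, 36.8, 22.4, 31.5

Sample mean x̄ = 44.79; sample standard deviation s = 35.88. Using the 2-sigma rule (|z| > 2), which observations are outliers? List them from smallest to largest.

120.2, 134.1

Cutoffs at x̄ ± 2s: 44.79 ± 2·35.88 = [-26.97, 116.55].
120.2: z = 2.10, |z| > 2 → outlier.
134.1: z = 2.49, |z| > 2 → outlier.
Every other value lies within [-26.97, 116.55].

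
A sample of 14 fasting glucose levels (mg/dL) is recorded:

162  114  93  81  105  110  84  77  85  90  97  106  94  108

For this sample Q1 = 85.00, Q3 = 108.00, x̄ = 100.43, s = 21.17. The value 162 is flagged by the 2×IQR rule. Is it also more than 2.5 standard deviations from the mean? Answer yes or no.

yes

z = (162 − 100.43) / 21.17 = 2.91.
|z| = 2.91 > 2.5.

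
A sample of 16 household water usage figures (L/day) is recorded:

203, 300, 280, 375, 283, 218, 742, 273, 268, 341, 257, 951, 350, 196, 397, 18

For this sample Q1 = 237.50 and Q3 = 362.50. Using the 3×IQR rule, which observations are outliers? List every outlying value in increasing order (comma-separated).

IQR = Q3 − Q1 = 362.50 − 237.50 = 125.00.
Lower fence = Q1 − 3·IQR = 237.50 − 375.00 = -137.50.
Upper fence = Q3 + 3·IQR = 362.50 + 375.00 = 737.50.
742 > 737.50 → outlier.
951 > 737.50 → outlier.
All remaining values lie within [-137.50, 737.50].

742, 951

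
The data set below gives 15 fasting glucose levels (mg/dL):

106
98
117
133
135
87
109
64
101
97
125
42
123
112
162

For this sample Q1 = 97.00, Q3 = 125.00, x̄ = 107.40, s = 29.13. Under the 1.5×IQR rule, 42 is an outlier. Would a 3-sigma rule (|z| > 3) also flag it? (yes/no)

z = (42 − 107.40) / 29.13 = -2.25.
|z| = 2.25 ≤ 3.

no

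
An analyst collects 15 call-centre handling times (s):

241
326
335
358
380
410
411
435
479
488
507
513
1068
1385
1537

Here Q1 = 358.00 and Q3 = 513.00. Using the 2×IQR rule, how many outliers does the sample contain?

3

IQR = 155.00; fences at 358.00 − 310.00 = 48.00 and 513.00 + 310.00 = 823.00.
Outside the cutoffs: 1068, 1385, 1537.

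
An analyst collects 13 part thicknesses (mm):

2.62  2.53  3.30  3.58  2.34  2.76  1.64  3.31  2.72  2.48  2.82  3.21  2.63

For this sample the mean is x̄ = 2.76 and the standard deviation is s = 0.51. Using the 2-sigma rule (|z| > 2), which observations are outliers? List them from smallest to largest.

Cutoffs at x̄ ± 2s: 2.76 ± 2·0.51 = [1.74, 3.78].
1.64: z = -2.20, |z| > 2 → outlier.
Every other value lies within [1.74, 3.78].

1.64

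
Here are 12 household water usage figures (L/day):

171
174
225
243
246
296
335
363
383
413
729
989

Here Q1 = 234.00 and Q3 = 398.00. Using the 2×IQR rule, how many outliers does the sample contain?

IQR = 164.00; fences at 234.00 − 328.00 = -94.00 and 398.00 + 328.00 = 726.00.
Outside the cutoffs: 729, 989.

2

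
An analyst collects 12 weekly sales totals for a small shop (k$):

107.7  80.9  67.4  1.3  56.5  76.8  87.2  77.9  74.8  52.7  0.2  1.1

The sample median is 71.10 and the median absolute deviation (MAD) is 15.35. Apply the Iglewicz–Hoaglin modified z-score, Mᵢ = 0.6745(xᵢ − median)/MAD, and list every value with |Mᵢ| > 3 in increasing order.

|Mᵢ| > 3 ⇔ |xᵢ − 71.10| > 3·15.35/0.6745 = 68.27.
So outliers lie outside [2.83, 139.37].
0.2: M = -3.12 → outlier.
1.1: M = -3.08 → outlier.
1.3: M = -3.07 → outlier.

0.2, 1.1, 1.3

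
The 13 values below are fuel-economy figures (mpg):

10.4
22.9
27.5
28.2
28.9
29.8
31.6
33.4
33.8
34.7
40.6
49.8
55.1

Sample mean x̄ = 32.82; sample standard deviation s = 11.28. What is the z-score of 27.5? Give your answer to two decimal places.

z = (27.5 − 32.82) / 11.28 = -0.47.

-0.47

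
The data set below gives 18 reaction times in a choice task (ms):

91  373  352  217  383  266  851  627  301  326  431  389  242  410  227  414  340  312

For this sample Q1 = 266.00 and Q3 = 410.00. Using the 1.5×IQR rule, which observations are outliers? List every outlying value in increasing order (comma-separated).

627, 851

IQR = Q3 − Q1 = 410.00 − 266.00 = 144.00.
Lower fence = Q1 − 1.5·IQR = 266.00 − 216.00 = 50.00.
Upper fence = Q3 + 1.5·IQR = 410.00 + 216.00 = 626.00.
627 > 626.00 → outlier.
851 > 626.00 → outlier.
All remaining values lie within [50.00, 626.00].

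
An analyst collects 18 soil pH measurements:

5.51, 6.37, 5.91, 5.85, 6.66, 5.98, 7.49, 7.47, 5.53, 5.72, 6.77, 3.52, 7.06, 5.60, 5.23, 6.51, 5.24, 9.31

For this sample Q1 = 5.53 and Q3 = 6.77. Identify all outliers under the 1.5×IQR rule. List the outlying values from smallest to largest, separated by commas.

3.52, 9.31

IQR = Q3 − Q1 = 6.77 − 5.53 = 1.24.
Lower fence = Q1 − 1.5·IQR = 5.53 − 1.86 = 3.67.
Upper fence = Q3 + 1.5·IQR = 6.77 + 1.86 = 8.63.
3.52 < 3.67 → outlier.
9.31 > 8.63 → outlier.
All remaining values lie within [3.67, 8.63].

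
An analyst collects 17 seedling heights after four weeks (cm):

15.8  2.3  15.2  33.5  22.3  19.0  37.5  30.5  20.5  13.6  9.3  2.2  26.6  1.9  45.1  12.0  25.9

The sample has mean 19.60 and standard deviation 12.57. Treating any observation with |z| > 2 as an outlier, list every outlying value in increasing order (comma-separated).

45.1

Cutoffs at x̄ ± 2s: 19.60 ± 2·12.57 = [-5.54, 44.74].
45.1: z = 2.03, |z| > 2 → outlier.
Every other value lies within [-5.54, 44.74].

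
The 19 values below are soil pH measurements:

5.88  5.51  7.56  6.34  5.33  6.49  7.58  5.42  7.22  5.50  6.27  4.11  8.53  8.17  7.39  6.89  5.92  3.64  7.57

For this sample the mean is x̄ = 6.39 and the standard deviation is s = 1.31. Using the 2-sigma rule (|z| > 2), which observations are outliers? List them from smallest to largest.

3.64

Cutoffs at x̄ ± 2s: 6.39 ± 2·1.31 = [3.77, 9.01].
3.64: z = -2.10, |z| > 2 → outlier.
Every other value lies within [3.77, 9.01].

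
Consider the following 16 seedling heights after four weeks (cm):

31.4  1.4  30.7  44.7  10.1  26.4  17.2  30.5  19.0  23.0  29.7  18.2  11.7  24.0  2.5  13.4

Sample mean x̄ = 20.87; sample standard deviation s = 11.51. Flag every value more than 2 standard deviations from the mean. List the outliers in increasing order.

44.7

Cutoffs at x̄ ± 2s: 20.87 ± 2·11.51 = [-2.15, 43.89].
44.7: z = 2.07, |z| > 2 → outlier.
Every other value lies within [-2.15, 43.89].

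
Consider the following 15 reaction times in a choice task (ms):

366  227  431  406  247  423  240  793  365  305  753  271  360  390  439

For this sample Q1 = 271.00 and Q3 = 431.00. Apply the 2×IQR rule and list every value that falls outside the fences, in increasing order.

IQR = Q3 − Q1 = 431.00 − 271.00 = 160.00.
Lower fence = Q1 − 2·IQR = 271.00 − 320.00 = -49.00.
Upper fence = Q3 + 2·IQR = 431.00 + 320.00 = 751.00.
753 > 751.00 → outlier.
793 > 751.00 → outlier.
All remaining values lie within [-49.00, 751.00].

753, 793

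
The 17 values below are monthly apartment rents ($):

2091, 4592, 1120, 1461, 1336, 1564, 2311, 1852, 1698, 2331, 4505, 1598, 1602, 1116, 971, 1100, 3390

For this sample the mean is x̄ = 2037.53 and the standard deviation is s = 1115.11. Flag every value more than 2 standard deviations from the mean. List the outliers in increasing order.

Cutoffs at x̄ ± 2s: 2037.53 ± 2·1115.11 = [-192.69, 4267.75].
4505: z = 2.21, |z| > 2 → outlier.
4592: z = 2.29, |z| > 2 → outlier.
Every other value lies within [-192.69, 4267.75].

4505, 4592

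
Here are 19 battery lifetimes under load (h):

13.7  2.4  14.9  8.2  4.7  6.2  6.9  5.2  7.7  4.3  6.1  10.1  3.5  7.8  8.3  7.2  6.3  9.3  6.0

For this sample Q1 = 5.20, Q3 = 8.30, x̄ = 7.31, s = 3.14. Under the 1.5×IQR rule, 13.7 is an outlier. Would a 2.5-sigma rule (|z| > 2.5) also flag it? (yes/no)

z = (13.7 − 7.31) / 3.14 = 2.04.
|z| = 2.04 ≤ 2.5.

no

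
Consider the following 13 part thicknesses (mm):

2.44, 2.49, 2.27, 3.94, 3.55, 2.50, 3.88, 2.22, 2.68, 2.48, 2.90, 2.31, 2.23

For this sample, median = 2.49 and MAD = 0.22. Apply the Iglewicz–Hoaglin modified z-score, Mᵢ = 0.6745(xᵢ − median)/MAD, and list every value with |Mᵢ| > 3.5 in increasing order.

|Mᵢ| > 3.5 ⇔ |xᵢ − 2.49| > 3.5·0.22/0.6745 = 1.14.
So outliers lie outside [1.35, 3.63].
3.88: M = 4.26 → outlier.
3.94: M = 4.45 → outlier.

3.88, 3.94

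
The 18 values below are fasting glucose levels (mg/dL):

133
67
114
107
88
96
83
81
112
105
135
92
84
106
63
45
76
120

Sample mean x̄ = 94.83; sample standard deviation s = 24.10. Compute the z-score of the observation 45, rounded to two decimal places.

-2.07

z = (45 − 94.83) / 24.10 = -2.07.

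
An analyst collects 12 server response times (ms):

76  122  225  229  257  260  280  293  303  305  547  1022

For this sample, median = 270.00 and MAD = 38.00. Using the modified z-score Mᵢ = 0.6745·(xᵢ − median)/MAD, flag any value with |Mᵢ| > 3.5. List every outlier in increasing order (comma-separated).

547, 1022

|Mᵢ| > 3.5 ⇔ |xᵢ − 270.00| > 3.5·38.00/0.6745 = 197.18.
So outliers lie outside [72.82, 467.18].
547: M = 4.92 → outlier.
1022: M = 13.35 → outlier.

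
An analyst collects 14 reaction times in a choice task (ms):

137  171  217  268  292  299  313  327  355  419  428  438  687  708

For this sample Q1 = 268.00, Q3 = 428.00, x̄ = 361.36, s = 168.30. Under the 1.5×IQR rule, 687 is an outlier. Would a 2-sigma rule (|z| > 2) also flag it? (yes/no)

z = (687 − 361.36) / 168.30 = 1.93.
|z| = 1.93 ≤ 2.

no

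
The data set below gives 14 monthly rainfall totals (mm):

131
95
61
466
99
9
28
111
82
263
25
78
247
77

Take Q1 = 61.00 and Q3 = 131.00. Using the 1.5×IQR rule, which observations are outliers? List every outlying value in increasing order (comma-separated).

IQR = Q3 − Q1 = 131.00 − 61.00 = 70.00.
Lower fence = Q1 − 1.5·IQR = 61.00 − 105.00 = -44.00.
Upper fence = Q3 + 1.5·IQR = 131.00 + 105.00 = 236.00.
247 > 236.00 → outlier.
263 > 236.00 → outlier.
466 > 236.00 → outlier.
All remaining values lie within [-44.00, 236.00].

247, 263, 466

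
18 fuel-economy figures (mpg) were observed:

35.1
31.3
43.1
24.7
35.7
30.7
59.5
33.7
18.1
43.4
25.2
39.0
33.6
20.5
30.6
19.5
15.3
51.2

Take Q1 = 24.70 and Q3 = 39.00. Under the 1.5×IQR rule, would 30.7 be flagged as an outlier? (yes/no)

no

IQR = Q3 − Q1 = 39.00 − 24.70 = 14.30.
Lower fence = Q1 − 1.5·IQR = 24.70 − 21.45 = 3.25.
Upper fence = Q3 + 1.5·IQR = 39.00 + 21.45 = 60.45.
30.7 lies within [3.25, 60.45].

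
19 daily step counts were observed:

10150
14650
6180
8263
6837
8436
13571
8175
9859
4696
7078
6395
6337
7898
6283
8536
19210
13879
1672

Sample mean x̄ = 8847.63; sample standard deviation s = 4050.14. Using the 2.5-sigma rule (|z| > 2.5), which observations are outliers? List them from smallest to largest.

19210

Cutoffs at x̄ ± 2.5s: 8847.63 ± 2.5·4050.14 = [-1277.72, 18972.98].
19210: z = 2.56, |z| > 2.5 → outlier.
Every other value lies within [-1277.72, 18972.98].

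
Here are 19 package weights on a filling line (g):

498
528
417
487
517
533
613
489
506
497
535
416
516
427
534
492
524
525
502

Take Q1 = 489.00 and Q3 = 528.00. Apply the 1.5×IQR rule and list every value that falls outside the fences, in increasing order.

IQR = Q3 − Q1 = 528.00 − 489.00 = 39.00.
Lower fence = Q1 − 1.5·IQR = 489.00 − 58.50 = 430.50.
Upper fence = Q3 + 1.5·IQR = 528.00 + 58.50 = 586.50.
416 < 430.50 → outlier.
417 < 430.50 → outlier.
427 < 430.50 → outlier.
613 > 586.50 → outlier.
All remaining values lie within [430.50, 586.50].

416, 417, 427, 613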